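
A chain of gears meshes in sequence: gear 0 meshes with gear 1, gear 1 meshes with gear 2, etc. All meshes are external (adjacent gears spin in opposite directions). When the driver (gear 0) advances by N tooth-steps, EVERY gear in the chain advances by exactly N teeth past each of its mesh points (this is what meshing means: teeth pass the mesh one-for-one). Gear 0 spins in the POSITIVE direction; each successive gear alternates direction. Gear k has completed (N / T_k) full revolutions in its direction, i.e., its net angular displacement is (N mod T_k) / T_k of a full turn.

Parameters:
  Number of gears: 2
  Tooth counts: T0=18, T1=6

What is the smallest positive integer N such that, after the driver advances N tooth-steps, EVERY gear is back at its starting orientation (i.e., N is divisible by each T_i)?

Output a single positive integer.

Answer: 18

Derivation:
Gear k returns to start when N is a multiple of T_k.
All gears at start simultaneously when N is a common multiple of [18, 6]; the smallest such N is lcm(18, 6).
Start: lcm = T0 = 18
Fold in T1=6: gcd(18, 6) = 6; lcm(18, 6) = 18 * 6 / 6 = 108 / 6 = 18
Full cycle length = 18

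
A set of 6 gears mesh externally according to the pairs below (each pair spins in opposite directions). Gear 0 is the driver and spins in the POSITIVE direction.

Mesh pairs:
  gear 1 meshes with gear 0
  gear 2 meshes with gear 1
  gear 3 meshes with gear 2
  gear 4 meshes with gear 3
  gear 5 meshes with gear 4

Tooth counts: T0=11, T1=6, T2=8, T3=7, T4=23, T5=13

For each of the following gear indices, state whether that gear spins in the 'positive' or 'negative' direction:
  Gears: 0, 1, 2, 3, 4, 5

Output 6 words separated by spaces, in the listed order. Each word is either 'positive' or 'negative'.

Answer: positive negative positive negative positive negative

Derivation:
Gear 0 (driver): positive (depth 0)
  gear 1: meshes with gear 0 -> depth 1 -> negative (opposite of gear 0)
  gear 2: meshes with gear 1 -> depth 2 -> positive (opposite of gear 1)
  gear 3: meshes with gear 2 -> depth 3 -> negative (opposite of gear 2)
  gear 4: meshes with gear 3 -> depth 4 -> positive (opposite of gear 3)
  gear 5: meshes with gear 4 -> depth 5 -> negative (opposite of gear 4)
Queried indices 0, 1, 2, 3, 4, 5 -> positive, negative, positive, negative, positive, negative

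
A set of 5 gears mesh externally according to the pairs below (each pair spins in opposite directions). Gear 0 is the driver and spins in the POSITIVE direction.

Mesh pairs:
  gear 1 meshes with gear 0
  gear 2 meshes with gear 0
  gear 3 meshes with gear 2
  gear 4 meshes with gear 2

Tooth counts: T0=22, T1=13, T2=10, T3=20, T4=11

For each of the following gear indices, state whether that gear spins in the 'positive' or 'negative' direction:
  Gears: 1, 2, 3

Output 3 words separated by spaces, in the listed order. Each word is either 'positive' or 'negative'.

Answer: negative negative positive

Derivation:
Gear 0 (driver): positive (depth 0)
  gear 1: meshes with gear 0 -> depth 1 -> negative (opposite of gear 0)
  gear 2: meshes with gear 0 -> depth 1 -> negative (opposite of gear 0)
  gear 3: meshes with gear 2 -> depth 2 -> positive (opposite of gear 2)
  gear 4: meshes with gear 2 -> depth 2 -> positive (opposite of gear 2)
Queried indices 1, 2, 3 -> negative, negative, positive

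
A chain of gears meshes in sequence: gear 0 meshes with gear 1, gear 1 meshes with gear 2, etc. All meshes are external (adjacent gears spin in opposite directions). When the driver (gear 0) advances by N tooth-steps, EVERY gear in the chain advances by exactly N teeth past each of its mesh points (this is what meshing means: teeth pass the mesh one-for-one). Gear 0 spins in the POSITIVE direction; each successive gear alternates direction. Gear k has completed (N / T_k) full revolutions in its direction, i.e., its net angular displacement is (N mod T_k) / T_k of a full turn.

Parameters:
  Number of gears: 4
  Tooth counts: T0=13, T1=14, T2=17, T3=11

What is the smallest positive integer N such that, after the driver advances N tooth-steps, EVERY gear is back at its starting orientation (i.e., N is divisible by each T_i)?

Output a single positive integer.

Answer: 34034

Derivation:
Gear k returns to start when N is a multiple of T_k.
All gears at start simultaneously when N is a common multiple of [13, 14, 17, 11]; the smallest such N is lcm(13, 14, 17, 11).
Start: lcm = T0 = 13
Fold in T1=14: gcd(13, 14) = 1; lcm(13, 14) = 13 * 14 / 1 = 182 / 1 = 182
Fold in T2=17: gcd(182, 17) = 1; lcm(182, 17) = 182 * 17 / 1 = 3094 / 1 = 3094
Fold in T3=11: gcd(3094, 11) = 1; lcm(3094, 11) = 3094 * 11 / 1 = 34034 / 1 = 34034
Full cycle length = 34034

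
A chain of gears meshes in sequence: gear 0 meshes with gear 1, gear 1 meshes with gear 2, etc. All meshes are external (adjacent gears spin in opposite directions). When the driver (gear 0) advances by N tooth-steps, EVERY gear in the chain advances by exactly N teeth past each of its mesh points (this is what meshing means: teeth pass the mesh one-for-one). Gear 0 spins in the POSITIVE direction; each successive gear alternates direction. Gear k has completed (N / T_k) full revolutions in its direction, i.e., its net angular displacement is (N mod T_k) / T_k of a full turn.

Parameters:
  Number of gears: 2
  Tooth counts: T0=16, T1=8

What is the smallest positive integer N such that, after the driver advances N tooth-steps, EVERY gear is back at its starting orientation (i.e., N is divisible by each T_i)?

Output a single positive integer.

Answer: 16

Derivation:
Gear k returns to start when N is a multiple of T_k.
All gears at start simultaneously when N is a common multiple of [16, 8]; the smallest such N is lcm(16, 8).
Start: lcm = T0 = 16
Fold in T1=8: gcd(16, 8) = 8; lcm(16, 8) = 16 * 8 / 8 = 128 / 8 = 16
Full cycle length = 16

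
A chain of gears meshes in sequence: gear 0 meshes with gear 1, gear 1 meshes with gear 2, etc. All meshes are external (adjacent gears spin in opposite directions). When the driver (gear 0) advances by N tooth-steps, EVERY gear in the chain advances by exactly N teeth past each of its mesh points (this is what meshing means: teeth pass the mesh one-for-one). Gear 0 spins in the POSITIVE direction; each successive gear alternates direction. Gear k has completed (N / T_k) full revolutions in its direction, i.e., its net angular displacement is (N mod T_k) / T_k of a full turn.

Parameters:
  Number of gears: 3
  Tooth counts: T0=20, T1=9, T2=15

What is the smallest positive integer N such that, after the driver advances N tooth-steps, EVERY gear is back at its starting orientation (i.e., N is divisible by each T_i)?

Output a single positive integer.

Gear k returns to start when N is a multiple of T_k.
All gears at start simultaneously when N is a common multiple of [20, 9, 15]; the smallest such N is lcm(20, 9, 15).
Start: lcm = T0 = 20
Fold in T1=9: gcd(20, 9) = 1; lcm(20, 9) = 20 * 9 / 1 = 180 / 1 = 180
Fold in T2=15: gcd(180, 15) = 15; lcm(180, 15) = 180 * 15 / 15 = 2700 / 15 = 180
Full cycle length = 180

Answer: 180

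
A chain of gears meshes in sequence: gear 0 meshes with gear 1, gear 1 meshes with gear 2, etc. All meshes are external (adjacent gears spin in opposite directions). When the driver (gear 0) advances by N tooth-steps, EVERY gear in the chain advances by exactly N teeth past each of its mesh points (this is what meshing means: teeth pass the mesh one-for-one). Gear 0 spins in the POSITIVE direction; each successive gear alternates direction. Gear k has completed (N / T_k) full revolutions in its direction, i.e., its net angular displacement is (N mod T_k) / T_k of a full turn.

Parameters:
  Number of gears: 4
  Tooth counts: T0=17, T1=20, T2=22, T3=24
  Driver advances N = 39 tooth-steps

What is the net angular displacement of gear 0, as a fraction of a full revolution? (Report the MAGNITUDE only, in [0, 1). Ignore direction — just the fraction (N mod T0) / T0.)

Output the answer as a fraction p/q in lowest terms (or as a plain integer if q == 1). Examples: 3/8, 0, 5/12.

Chain of 4 gears, tooth counts: [17, 20, 22, 24]
  gear 0: T0=17, direction=positive, advance = 39 mod 17 = 5 teeth = 5/17 turn
  gear 1: T1=20, direction=negative, advance = 39 mod 20 = 19 teeth = 19/20 turn
  gear 2: T2=22, direction=positive, advance = 39 mod 22 = 17 teeth = 17/22 turn
  gear 3: T3=24, direction=negative, advance = 39 mod 24 = 15 teeth = 15/24 turn
Gear 0: 39 mod 17 = 5
Fraction = 5 / 17 = 5/17 (gcd(5,17)=1) = 5/17

Answer: 5/17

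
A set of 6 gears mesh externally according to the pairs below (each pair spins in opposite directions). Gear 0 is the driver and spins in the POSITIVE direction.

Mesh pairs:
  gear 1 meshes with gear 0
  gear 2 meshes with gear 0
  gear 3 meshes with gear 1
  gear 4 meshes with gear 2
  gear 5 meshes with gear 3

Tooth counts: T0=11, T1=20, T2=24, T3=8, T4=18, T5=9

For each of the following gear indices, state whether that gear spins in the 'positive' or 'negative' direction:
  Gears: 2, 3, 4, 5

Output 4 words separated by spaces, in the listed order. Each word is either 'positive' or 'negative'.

Answer: negative positive positive negative

Derivation:
Gear 0 (driver): positive (depth 0)
  gear 1: meshes with gear 0 -> depth 1 -> negative (opposite of gear 0)
  gear 2: meshes with gear 0 -> depth 1 -> negative (opposite of gear 0)
  gear 3: meshes with gear 1 -> depth 2 -> positive (opposite of gear 1)
  gear 4: meshes with gear 2 -> depth 2 -> positive (opposite of gear 2)
  gear 5: meshes with gear 3 -> depth 3 -> negative (opposite of gear 3)
Queried indices 2, 3, 4, 5 -> negative, positive, positive, negative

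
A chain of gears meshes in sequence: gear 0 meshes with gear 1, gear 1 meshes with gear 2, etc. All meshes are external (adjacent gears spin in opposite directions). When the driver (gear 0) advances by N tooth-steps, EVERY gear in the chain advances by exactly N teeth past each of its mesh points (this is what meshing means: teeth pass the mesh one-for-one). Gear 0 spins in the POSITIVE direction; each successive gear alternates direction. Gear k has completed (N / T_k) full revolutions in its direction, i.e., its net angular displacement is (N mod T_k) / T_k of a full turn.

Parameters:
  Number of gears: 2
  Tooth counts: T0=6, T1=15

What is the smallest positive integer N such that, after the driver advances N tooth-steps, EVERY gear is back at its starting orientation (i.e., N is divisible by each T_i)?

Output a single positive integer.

Answer: 30

Derivation:
Gear k returns to start when N is a multiple of T_k.
All gears at start simultaneously when N is a common multiple of [6, 15]; the smallest such N is lcm(6, 15).
Start: lcm = T0 = 6
Fold in T1=15: gcd(6, 15) = 3; lcm(6, 15) = 6 * 15 / 3 = 90 / 3 = 30
Full cycle length = 30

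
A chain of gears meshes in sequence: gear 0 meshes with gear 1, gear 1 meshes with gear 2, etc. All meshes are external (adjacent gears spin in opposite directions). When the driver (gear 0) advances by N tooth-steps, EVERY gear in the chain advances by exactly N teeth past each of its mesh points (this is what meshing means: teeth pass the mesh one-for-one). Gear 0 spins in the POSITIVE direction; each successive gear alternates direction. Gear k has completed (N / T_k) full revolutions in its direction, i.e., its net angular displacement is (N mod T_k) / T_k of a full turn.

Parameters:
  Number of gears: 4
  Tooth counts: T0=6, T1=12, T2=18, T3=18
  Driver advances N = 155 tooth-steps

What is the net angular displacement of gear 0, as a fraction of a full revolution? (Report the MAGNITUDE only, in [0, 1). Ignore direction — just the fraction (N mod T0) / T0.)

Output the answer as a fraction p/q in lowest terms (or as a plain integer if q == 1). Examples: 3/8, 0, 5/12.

Answer: 5/6

Derivation:
Chain of 4 gears, tooth counts: [6, 12, 18, 18]
  gear 0: T0=6, direction=positive, advance = 155 mod 6 = 5 teeth = 5/6 turn
  gear 1: T1=12, direction=negative, advance = 155 mod 12 = 11 teeth = 11/12 turn
  gear 2: T2=18, direction=positive, advance = 155 mod 18 = 11 teeth = 11/18 turn
  gear 3: T3=18, direction=negative, advance = 155 mod 18 = 11 teeth = 11/18 turn
Gear 0: 155 mod 6 = 5
Fraction = 5 / 6 = 5/6 (gcd(5,6)=1) = 5/6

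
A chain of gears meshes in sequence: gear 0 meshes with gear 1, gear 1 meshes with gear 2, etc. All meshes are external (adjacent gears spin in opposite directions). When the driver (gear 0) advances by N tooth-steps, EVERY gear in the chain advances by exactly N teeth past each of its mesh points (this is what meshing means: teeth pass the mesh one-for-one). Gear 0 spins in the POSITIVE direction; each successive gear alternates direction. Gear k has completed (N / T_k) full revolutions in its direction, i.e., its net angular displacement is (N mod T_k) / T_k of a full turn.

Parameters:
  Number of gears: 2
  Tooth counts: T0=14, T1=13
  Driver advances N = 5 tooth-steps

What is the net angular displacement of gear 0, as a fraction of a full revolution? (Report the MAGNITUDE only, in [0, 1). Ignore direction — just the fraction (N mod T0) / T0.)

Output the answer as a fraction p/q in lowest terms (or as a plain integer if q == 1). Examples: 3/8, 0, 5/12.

Chain of 2 gears, tooth counts: [14, 13]
  gear 0: T0=14, direction=positive, advance = 5 mod 14 = 5 teeth = 5/14 turn
  gear 1: T1=13, direction=negative, advance = 5 mod 13 = 5 teeth = 5/13 turn
Gear 0: 5 mod 14 = 5
Fraction = 5 / 14 = 5/14 (gcd(5,14)=1) = 5/14

Answer: 5/14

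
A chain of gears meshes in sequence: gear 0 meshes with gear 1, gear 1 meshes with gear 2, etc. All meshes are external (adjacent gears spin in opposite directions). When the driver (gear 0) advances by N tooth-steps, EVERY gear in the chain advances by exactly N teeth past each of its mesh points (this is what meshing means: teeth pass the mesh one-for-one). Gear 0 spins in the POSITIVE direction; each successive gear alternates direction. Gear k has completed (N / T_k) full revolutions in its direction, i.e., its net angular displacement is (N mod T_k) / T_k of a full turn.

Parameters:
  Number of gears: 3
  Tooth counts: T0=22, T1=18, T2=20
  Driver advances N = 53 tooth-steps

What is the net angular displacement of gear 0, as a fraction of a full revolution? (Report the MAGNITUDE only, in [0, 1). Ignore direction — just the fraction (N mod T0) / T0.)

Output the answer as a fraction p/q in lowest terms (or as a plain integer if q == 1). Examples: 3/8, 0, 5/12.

Chain of 3 gears, tooth counts: [22, 18, 20]
  gear 0: T0=22, direction=positive, advance = 53 mod 22 = 9 teeth = 9/22 turn
  gear 1: T1=18, direction=negative, advance = 53 mod 18 = 17 teeth = 17/18 turn
  gear 2: T2=20, direction=positive, advance = 53 mod 20 = 13 teeth = 13/20 turn
Gear 0: 53 mod 22 = 9
Fraction = 9 / 22 = 9/22 (gcd(9,22)=1) = 9/22

Answer: 9/22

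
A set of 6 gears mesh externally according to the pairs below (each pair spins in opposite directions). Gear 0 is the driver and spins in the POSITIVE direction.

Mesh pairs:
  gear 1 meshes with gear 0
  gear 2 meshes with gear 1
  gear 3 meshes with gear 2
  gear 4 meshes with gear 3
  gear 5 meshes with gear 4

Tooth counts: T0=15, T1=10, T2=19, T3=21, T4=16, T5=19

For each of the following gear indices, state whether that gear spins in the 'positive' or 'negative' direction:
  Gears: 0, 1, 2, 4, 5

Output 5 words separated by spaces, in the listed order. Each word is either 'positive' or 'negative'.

Answer: positive negative positive positive negative

Derivation:
Gear 0 (driver): positive (depth 0)
  gear 1: meshes with gear 0 -> depth 1 -> negative (opposite of gear 0)
  gear 2: meshes with gear 1 -> depth 2 -> positive (opposite of gear 1)
  gear 3: meshes with gear 2 -> depth 3 -> negative (opposite of gear 2)
  gear 4: meshes with gear 3 -> depth 4 -> positive (opposite of gear 3)
  gear 5: meshes with gear 4 -> depth 5 -> negative (opposite of gear 4)
Queried indices 0, 1, 2, 4, 5 -> positive, negative, positive, positive, negative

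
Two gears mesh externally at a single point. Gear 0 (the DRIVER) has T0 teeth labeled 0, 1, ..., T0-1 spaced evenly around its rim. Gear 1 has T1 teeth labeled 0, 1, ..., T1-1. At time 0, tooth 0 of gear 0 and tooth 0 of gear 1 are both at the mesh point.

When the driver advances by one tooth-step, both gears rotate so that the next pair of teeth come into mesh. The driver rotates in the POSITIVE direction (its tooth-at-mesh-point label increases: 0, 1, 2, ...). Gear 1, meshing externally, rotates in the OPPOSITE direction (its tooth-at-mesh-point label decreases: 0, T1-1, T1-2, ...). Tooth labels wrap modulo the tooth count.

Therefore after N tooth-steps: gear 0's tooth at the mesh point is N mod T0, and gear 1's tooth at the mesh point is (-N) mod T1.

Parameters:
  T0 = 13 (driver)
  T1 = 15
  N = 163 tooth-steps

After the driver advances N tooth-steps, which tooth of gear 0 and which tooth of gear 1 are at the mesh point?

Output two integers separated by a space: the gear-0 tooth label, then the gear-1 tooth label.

Answer: 7 2

Derivation:
Gear 0 (driver, T0=13): tooth at mesh = N mod T0
  163 = 12 * 13 + 7, so 163 mod 13 = 7
  gear 0 tooth = 7
Gear 1 (driven, T1=15): tooth at mesh = (-N) mod T1
  163 = 10 * 15 + 13, so 163 mod 15 = 13
  (-163) mod 15 = (-13) mod 15 = 15 - 13 = 2
Mesh after 163 steps: gear-0 tooth 7 meets gear-1 tooth 2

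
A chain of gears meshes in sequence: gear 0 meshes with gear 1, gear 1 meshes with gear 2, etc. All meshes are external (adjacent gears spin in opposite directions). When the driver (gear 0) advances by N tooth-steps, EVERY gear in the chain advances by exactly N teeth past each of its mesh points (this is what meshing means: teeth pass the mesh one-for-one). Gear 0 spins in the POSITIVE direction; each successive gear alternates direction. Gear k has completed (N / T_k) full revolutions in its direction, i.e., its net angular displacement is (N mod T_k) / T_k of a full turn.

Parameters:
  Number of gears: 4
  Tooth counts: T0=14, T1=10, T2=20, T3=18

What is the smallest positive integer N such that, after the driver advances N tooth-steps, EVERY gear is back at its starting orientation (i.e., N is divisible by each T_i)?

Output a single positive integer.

Answer: 1260

Derivation:
Gear k returns to start when N is a multiple of T_k.
All gears at start simultaneously when N is a common multiple of [14, 10, 20, 18]; the smallest such N is lcm(14, 10, 20, 18).
Start: lcm = T0 = 14
Fold in T1=10: gcd(14, 10) = 2; lcm(14, 10) = 14 * 10 / 2 = 140 / 2 = 70
Fold in T2=20: gcd(70, 20) = 10; lcm(70, 20) = 70 * 20 / 10 = 1400 / 10 = 140
Fold in T3=18: gcd(140, 18) = 2; lcm(140, 18) = 140 * 18 / 2 = 2520 / 2 = 1260
Full cycle length = 1260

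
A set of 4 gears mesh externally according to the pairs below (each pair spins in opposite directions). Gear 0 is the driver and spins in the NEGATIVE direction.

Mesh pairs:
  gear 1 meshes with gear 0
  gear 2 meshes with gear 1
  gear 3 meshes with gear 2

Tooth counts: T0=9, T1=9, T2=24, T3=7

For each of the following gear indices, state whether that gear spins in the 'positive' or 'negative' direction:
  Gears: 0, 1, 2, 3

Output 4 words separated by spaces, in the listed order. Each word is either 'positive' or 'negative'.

Gear 0 (driver): negative (depth 0)
  gear 1: meshes with gear 0 -> depth 1 -> positive (opposite of gear 0)
  gear 2: meshes with gear 1 -> depth 2 -> negative (opposite of gear 1)
  gear 3: meshes with gear 2 -> depth 3 -> positive (opposite of gear 2)
Queried indices 0, 1, 2, 3 -> negative, positive, negative, positive

Answer: negative positive negative positive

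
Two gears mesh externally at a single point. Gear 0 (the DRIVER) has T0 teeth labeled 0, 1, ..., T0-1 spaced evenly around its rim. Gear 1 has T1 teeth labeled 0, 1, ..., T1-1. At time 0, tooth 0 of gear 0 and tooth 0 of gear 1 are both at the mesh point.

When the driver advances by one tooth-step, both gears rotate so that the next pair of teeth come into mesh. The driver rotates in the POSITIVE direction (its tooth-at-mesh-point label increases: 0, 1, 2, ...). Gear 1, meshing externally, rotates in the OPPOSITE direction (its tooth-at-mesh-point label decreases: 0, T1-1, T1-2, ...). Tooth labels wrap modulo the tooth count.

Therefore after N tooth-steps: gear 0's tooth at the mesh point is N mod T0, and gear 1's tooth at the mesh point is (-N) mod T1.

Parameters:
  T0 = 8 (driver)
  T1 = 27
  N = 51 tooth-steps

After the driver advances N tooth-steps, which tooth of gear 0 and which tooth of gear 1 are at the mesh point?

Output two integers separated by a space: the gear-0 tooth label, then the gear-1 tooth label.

Answer: 3 3

Derivation:
Gear 0 (driver, T0=8): tooth at mesh = N mod T0
  51 = 6 * 8 + 3, so 51 mod 8 = 3
  gear 0 tooth = 3
Gear 1 (driven, T1=27): tooth at mesh = (-N) mod T1
  51 = 1 * 27 + 24, so 51 mod 27 = 24
  (-51) mod 27 = (-24) mod 27 = 27 - 24 = 3
Mesh after 51 steps: gear-0 tooth 3 meets gear-1 tooth 3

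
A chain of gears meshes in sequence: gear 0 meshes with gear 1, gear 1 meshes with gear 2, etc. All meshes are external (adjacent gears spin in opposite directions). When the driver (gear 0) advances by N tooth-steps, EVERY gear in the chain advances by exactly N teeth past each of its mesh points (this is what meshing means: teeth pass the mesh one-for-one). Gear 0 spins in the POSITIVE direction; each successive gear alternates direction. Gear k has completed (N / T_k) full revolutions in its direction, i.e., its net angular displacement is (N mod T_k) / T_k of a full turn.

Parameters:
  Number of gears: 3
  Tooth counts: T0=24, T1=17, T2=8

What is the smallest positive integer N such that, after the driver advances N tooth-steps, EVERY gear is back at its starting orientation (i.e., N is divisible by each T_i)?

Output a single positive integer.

Answer: 408

Derivation:
Gear k returns to start when N is a multiple of T_k.
All gears at start simultaneously when N is a common multiple of [24, 17, 8]; the smallest such N is lcm(24, 17, 8).
Start: lcm = T0 = 24
Fold in T1=17: gcd(24, 17) = 1; lcm(24, 17) = 24 * 17 / 1 = 408 / 1 = 408
Fold in T2=8: gcd(408, 8) = 8; lcm(408, 8) = 408 * 8 / 8 = 3264 / 8 = 408
Full cycle length = 408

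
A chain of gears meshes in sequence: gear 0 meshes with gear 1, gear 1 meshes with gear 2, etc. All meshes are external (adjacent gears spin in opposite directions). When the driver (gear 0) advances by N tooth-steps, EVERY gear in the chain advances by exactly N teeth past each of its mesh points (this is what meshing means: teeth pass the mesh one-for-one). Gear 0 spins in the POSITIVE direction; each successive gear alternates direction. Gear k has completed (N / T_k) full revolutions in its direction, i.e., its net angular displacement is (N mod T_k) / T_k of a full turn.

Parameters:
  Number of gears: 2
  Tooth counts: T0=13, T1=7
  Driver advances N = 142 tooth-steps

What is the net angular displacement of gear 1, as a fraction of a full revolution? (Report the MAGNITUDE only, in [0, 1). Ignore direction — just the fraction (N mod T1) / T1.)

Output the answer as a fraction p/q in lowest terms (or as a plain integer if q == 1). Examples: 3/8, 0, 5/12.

Answer: 2/7

Derivation:
Chain of 2 gears, tooth counts: [13, 7]
  gear 0: T0=13, direction=positive, advance = 142 mod 13 = 12 teeth = 12/13 turn
  gear 1: T1=7, direction=negative, advance = 142 mod 7 = 2 teeth = 2/7 turn
Gear 1: 142 mod 7 = 2
Fraction = 2 / 7 = 2/7 (gcd(2,7)=1) = 2/7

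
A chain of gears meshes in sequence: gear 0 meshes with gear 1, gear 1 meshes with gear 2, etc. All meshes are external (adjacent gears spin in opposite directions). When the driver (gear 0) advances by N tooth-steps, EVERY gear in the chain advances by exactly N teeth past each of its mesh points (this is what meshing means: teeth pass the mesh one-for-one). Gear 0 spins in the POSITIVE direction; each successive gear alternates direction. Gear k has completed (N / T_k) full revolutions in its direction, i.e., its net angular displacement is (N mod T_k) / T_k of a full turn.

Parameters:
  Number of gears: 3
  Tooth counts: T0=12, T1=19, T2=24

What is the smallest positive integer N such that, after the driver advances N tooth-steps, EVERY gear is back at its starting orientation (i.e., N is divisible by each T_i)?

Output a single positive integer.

Gear k returns to start when N is a multiple of T_k.
All gears at start simultaneously when N is a common multiple of [12, 19, 24]; the smallest such N is lcm(12, 19, 24).
Start: lcm = T0 = 12
Fold in T1=19: gcd(12, 19) = 1; lcm(12, 19) = 12 * 19 / 1 = 228 / 1 = 228
Fold in T2=24: gcd(228, 24) = 12; lcm(228, 24) = 228 * 24 / 12 = 5472 / 12 = 456
Full cycle length = 456

Answer: 456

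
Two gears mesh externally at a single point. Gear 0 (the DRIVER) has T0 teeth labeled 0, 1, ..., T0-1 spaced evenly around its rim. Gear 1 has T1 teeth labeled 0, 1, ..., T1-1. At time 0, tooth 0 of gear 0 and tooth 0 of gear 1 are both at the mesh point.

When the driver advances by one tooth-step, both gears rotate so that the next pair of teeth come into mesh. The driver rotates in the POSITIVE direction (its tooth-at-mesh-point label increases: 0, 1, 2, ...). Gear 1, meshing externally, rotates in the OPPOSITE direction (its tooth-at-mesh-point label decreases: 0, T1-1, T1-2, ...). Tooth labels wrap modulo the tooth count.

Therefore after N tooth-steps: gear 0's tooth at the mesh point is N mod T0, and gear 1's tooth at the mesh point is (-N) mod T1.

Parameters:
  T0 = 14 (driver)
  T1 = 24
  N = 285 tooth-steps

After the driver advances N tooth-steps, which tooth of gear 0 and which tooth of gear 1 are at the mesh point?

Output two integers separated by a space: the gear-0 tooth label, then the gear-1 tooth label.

Gear 0 (driver, T0=14): tooth at mesh = N mod T0
  285 = 20 * 14 + 5, so 285 mod 14 = 5
  gear 0 tooth = 5
Gear 1 (driven, T1=24): tooth at mesh = (-N) mod T1
  285 = 11 * 24 + 21, so 285 mod 24 = 21
  (-285) mod 24 = (-21) mod 24 = 24 - 21 = 3
Mesh after 285 steps: gear-0 tooth 5 meets gear-1 tooth 3

Answer: 5 3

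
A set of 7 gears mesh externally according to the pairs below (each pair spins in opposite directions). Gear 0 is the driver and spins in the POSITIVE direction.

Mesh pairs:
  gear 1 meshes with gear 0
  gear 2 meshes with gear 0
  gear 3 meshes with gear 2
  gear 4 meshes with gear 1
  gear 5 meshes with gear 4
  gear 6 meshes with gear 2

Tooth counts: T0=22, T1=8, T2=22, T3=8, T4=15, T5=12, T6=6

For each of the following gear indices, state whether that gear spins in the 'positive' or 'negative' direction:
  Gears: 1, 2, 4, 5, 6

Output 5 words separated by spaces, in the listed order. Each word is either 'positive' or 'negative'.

Answer: negative negative positive negative positive

Derivation:
Gear 0 (driver): positive (depth 0)
  gear 1: meshes with gear 0 -> depth 1 -> negative (opposite of gear 0)
  gear 2: meshes with gear 0 -> depth 1 -> negative (opposite of gear 0)
  gear 3: meshes with gear 2 -> depth 2 -> positive (opposite of gear 2)
  gear 4: meshes with gear 1 -> depth 2 -> positive (opposite of gear 1)
  gear 5: meshes with gear 4 -> depth 3 -> negative (opposite of gear 4)
  gear 6: meshes with gear 2 -> depth 2 -> positive (opposite of gear 2)
Queried indices 1, 2, 4, 5, 6 -> negative, negative, positive, negative, positive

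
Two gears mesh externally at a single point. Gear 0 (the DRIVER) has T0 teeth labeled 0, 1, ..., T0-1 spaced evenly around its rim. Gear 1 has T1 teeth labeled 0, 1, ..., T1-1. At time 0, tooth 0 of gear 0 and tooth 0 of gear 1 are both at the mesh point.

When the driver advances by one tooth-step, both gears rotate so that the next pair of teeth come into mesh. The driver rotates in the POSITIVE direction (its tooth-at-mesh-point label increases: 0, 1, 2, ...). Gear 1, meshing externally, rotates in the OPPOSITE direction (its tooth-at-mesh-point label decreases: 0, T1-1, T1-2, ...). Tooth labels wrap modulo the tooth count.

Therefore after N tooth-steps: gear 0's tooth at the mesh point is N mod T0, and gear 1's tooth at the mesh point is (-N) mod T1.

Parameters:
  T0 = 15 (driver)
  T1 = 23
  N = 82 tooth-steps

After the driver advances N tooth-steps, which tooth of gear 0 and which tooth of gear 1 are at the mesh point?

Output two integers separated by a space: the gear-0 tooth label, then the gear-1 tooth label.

Gear 0 (driver, T0=15): tooth at mesh = N mod T0
  82 = 5 * 15 + 7, so 82 mod 15 = 7
  gear 0 tooth = 7
Gear 1 (driven, T1=23): tooth at mesh = (-N) mod T1
  82 = 3 * 23 + 13, so 82 mod 23 = 13
  (-82) mod 23 = (-13) mod 23 = 23 - 13 = 10
Mesh after 82 steps: gear-0 tooth 7 meets gear-1 tooth 10

Answer: 7 10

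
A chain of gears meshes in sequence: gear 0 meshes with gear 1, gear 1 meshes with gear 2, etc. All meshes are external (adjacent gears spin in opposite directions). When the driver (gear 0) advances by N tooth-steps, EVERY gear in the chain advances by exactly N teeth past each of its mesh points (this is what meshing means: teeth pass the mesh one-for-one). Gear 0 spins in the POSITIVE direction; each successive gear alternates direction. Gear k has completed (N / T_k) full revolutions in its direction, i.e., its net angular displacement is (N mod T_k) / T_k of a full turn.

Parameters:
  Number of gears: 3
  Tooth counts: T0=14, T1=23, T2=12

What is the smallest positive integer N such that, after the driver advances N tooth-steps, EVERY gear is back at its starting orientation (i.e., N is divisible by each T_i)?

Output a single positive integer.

Answer: 1932

Derivation:
Gear k returns to start when N is a multiple of T_k.
All gears at start simultaneously when N is a common multiple of [14, 23, 12]; the smallest such N is lcm(14, 23, 12).
Start: lcm = T0 = 14
Fold in T1=23: gcd(14, 23) = 1; lcm(14, 23) = 14 * 23 / 1 = 322 / 1 = 322
Fold in T2=12: gcd(322, 12) = 2; lcm(322, 12) = 322 * 12 / 2 = 3864 / 2 = 1932
Full cycle length = 1932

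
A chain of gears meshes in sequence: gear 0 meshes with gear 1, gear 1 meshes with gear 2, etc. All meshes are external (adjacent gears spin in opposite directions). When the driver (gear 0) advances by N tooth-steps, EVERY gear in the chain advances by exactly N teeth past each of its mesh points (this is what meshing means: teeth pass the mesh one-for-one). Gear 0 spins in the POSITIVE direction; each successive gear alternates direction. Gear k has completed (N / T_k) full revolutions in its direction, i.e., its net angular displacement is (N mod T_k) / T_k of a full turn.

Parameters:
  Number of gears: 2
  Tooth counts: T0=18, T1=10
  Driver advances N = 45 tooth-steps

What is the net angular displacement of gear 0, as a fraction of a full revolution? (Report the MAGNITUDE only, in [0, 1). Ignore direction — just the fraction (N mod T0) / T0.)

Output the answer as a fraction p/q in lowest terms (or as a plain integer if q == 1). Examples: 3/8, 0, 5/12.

Answer: 1/2

Derivation:
Chain of 2 gears, tooth counts: [18, 10]
  gear 0: T0=18, direction=positive, advance = 45 mod 18 = 9 teeth = 9/18 turn
  gear 1: T1=10, direction=negative, advance = 45 mod 10 = 5 teeth = 5/10 turn
Gear 0: 45 mod 18 = 9
Fraction = 9 / 18 = 1/2 (gcd(9,18)=9) = 1/2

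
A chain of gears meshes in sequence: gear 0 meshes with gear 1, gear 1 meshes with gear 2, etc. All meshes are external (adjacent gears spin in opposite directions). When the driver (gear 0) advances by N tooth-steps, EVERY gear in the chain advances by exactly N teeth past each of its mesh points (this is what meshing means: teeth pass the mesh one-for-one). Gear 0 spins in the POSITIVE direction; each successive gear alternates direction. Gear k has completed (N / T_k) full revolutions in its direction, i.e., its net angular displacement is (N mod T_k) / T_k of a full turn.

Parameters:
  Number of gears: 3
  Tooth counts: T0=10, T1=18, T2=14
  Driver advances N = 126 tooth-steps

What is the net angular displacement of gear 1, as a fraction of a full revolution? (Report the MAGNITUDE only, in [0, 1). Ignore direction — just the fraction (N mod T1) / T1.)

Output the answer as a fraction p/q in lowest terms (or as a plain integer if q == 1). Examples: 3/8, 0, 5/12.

Chain of 3 gears, tooth counts: [10, 18, 14]
  gear 0: T0=10, direction=positive, advance = 126 mod 10 = 6 teeth = 6/10 turn
  gear 1: T1=18, direction=negative, advance = 126 mod 18 = 0 teeth = 0/18 turn
  gear 2: T2=14, direction=positive, advance = 126 mod 14 = 0 teeth = 0/14 turn
Gear 1: 126 mod 18 = 0
Fraction = 0 / 18 = 0/1 (gcd(0,18)=18) = 0

Answer: 0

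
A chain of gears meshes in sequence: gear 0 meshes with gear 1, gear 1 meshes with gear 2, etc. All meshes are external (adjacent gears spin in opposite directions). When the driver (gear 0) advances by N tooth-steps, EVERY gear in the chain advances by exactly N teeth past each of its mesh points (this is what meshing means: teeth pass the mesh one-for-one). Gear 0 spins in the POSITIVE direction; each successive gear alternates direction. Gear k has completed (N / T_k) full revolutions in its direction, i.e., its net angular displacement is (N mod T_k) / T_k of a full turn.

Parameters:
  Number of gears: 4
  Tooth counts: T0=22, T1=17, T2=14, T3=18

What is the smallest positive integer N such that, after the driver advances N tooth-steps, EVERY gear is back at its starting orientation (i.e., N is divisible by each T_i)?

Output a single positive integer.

Answer: 23562

Derivation:
Gear k returns to start when N is a multiple of T_k.
All gears at start simultaneously when N is a common multiple of [22, 17, 14, 18]; the smallest such N is lcm(22, 17, 14, 18).
Start: lcm = T0 = 22
Fold in T1=17: gcd(22, 17) = 1; lcm(22, 17) = 22 * 17 / 1 = 374 / 1 = 374
Fold in T2=14: gcd(374, 14) = 2; lcm(374, 14) = 374 * 14 / 2 = 5236 / 2 = 2618
Fold in T3=18: gcd(2618, 18) = 2; lcm(2618, 18) = 2618 * 18 / 2 = 47124 / 2 = 23562
Full cycle length = 23562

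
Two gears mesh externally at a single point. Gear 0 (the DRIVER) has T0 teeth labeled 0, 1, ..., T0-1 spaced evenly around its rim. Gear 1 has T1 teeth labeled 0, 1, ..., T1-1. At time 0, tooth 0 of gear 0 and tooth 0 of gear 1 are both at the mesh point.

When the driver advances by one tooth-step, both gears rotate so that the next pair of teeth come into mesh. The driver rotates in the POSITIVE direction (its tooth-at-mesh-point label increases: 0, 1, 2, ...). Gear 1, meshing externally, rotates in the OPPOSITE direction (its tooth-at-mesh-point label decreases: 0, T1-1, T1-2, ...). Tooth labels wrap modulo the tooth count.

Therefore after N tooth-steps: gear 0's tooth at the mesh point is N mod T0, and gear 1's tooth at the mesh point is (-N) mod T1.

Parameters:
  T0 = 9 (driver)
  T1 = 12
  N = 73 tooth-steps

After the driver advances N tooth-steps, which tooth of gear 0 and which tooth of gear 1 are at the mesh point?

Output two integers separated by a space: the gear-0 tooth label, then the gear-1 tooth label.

Answer: 1 11

Derivation:
Gear 0 (driver, T0=9): tooth at mesh = N mod T0
  73 = 8 * 9 + 1, so 73 mod 9 = 1
  gear 0 tooth = 1
Gear 1 (driven, T1=12): tooth at mesh = (-N) mod T1
  73 = 6 * 12 + 1, so 73 mod 12 = 1
  (-73) mod 12 = (-1) mod 12 = 12 - 1 = 11
Mesh after 73 steps: gear-0 tooth 1 meets gear-1 tooth 11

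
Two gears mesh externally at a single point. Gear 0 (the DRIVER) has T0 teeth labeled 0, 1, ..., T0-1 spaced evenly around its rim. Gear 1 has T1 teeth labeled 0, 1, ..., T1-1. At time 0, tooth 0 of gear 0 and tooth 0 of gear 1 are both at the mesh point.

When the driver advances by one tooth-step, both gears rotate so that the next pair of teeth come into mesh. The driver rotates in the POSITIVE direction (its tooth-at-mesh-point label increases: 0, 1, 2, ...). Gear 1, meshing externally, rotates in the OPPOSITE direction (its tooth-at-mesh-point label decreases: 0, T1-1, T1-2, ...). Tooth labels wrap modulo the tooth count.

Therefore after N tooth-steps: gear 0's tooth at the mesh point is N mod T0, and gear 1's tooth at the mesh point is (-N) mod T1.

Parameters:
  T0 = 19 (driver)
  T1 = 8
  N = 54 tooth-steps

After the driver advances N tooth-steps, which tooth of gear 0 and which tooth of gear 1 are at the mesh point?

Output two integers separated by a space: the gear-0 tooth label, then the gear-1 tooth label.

Gear 0 (driver, T0=19): tooth at mesh = N mod T0
  54 = 2 * 19 + 16, so 54 mod 19 = 16
  gear 0 tooth = 16
Gear 1 (driven, T1=8): tooth at mesh = (-N) mod T1
  54 = 6 * 8 + 6, so 54 mod 8 = 6
  (-54) mod 8 = (-6) mod 8 = 8 - 6 = 2
Mesh after 54 steps: gear-0 tooth 16 meets gear-1 tooth 2

Answer: 16 2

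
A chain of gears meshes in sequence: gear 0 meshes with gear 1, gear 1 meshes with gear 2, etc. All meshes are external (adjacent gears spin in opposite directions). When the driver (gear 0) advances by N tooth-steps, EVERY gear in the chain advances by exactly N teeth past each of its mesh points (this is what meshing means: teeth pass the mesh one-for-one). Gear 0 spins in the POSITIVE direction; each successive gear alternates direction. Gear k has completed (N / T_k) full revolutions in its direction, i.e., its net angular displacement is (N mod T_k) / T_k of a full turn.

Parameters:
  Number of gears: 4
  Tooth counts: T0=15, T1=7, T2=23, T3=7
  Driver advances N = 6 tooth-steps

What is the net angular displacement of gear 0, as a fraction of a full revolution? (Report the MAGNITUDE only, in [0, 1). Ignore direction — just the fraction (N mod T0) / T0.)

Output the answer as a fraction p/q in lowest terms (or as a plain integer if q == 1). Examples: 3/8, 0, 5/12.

Answer: 2/5

Derivation:
Chain of 4 gears, tooth counts: [15, 7, 23, 7]
  gear 0: T0=15, direction=positive, advance = 6 mod 15 = 6 teeth = 6/15 turn
  gear 1: T1=7, direction=negative, advance = 6 mod 7 = 6 teeth = 6/7 turn
  gear 2: T2=23, direction=positive, advance = 6 mod 23 = 6 teeth = 6/23 turn
  gear 3: T3=7, direction=negative, advance = 6 mod 7 = 6 teeth = 6/7 turn
Gear 0: 6 mod 15 = 6
Fraction = 6 / 15 = 2/5 (gcd(6,15)=3) = 2/5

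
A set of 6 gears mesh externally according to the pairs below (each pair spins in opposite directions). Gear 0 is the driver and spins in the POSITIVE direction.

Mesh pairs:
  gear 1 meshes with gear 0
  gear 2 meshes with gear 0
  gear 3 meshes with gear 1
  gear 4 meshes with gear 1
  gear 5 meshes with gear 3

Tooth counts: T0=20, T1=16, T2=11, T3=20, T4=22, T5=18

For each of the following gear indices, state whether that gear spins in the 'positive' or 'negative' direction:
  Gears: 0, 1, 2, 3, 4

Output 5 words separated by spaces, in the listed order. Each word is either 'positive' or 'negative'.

Gear 0 (driver): positive (depth 0)
  gear 1: meshes with gear 0 -> depth 1 -> negative (opposite of gear 0)
  gear 2: meshes with gear 0 -> depth 1 -> negative (opposite of gear 0)
  gear 3: meshes with gear 1 -> depth 2 -> positive (opposite of gear 1)
  gear 4: meshes with gear 1 -> depth 2 -> positive (opposite of gear 1)
  gear 5: meshes with gear 3 -> depth 3 -> negative (opposite of gear 3)
Queried indices 0, 1, 2, 3, 4 -> positive, negative, negative, positive, positive

Answer: positive negative negative positive positive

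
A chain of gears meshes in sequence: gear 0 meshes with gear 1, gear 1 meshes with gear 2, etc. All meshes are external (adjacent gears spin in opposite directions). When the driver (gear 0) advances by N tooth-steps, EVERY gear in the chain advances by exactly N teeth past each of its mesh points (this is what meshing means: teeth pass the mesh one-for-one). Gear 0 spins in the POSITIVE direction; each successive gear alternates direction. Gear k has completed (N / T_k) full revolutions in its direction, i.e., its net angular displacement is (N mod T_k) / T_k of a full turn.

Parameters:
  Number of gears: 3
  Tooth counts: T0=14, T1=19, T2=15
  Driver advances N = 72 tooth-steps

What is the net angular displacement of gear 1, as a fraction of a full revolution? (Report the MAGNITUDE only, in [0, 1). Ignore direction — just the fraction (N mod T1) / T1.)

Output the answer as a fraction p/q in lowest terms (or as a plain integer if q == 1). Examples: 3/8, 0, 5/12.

Answer: 15/19

Derivation:
Chain of 3 gears, tooth counts: [14, 19, 15]
  gear 0: T0=14, direction=positive, advance = 72 mod 14 = 2 teeth = 2/14 turn
  gear 1: T1=19, direction=negative, advance = 72 mod 19 = 15 teeth = 15/19 turn
  gear 2: T2=15, direction=positive, advance = 72 mod 15 = 12 teeth = 12/15 turn
Gear 1: 72 mod 19 = 15
Fraction = 15 / 19 = 15/19 (gcd(15,19)=1) = 15/19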